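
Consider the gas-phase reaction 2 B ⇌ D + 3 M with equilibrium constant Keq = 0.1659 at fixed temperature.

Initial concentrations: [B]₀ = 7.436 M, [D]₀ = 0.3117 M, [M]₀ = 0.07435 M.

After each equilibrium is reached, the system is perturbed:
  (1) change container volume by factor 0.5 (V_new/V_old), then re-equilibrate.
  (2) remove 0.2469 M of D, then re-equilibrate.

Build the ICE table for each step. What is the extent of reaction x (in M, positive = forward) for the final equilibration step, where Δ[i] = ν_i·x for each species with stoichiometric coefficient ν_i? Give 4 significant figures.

Q₀ = 2.3169e-06 vs Keq = 0.1659 ⇒ Q<K, forward
Step 1:
                  B         D         M
  init        7.436    0.3117   0.07435
  Δ          -1.222    0.6111     1.833
  eq          6.214    0.9228     1.908
  solve Keq expr → x = 0.6111; check Q = 0.1659
Then change container volume by factor 0.5 (V_new/V_old).
Step 2:
                  B         D         M
  init        12.43     1.846     3.815
  Δ          0.7471   -0.3736    -1.121
  eq          13.17     1.472     2.694
  solve Keq expr → x = -0.3736; check Q = 0.1659
Then remove 0.2469 M of D.
Step 3:
                  B         D         M
  init        13.17     1.225     2.694
  Δ          -0.084     0.042     0.126
  eq          13.09     1.267      2.82
  solve Keq expr → x = 0.042; check Q = 0.1659

x = 0.042 M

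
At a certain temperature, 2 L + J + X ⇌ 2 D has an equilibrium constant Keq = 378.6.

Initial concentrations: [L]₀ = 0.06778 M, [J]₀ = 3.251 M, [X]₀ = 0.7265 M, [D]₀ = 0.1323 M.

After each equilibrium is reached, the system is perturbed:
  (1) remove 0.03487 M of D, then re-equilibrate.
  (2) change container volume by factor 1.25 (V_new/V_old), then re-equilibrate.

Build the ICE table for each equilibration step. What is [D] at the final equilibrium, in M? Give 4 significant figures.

[D]_eq = 0.1267 M

Q₀ = 1.613 vs Keq = 378.6 ⇒ Q<K, forward
Step 1:
                   L          J          X          D
  I          0.06778      3.251     0.7265     0.1323
  C         -0.06114   -0.03057   -0.03057    0.06114
  E         0.006641       3.22     0.6959     0.1934
  solve Keq expr → x = 0.03057; check Q = 378.6
Then remove 0.03487 M of D.
Step 2:
                   L          J          X          D
  I         0.006641       3.22     0.6959     0.1586
  C        -0.001155 -5.7733e-04 -5.7733e-04   0.001155
  E         0.005486       3.22     0.6954     0.1597
  solve Keq expr → x = 5.7733e-04; check Q = 378.6
Then change container volume by factor 1.25 (V_new/V_old).
Step 3:
                   L          J          X          D
  I         0.004389      2.576     0.5563     0.1278
  C         0.001049 5.2453e-04 5.2453e-04  -0.001049
  E         0.005438      2.576     0.5568     0.1267
  solve Keq expr → x = -5.2453e-04; check Q = 378.6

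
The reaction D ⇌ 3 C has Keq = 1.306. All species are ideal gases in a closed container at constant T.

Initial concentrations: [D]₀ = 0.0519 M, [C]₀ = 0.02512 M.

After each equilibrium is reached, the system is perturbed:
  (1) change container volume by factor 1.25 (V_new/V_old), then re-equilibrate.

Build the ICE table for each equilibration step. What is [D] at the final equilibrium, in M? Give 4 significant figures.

[D]_eq = 0.002036 M

Q₀ = 3.0542e-04 vs Keq = 1.306 ⇒ Q<K, forward
Step 1:
                   D          C
  Initial     0.0519    0.02512
  Change    -0.04816     0.1445
  Equil     0.003736     0.1696
  solve Keq expr → x = 0.04816; check Q = 1.306
Then change container volume by factor 1.25 (V_new/V_old).
Step 2:
                   D          C
  Initial   0.002989     0.1357
  Change  -9.5258e-04   0.002858
  Equil     0.002036     0.1385
  solve Keq expr → x = 9.5258e-04; check Q = 1.306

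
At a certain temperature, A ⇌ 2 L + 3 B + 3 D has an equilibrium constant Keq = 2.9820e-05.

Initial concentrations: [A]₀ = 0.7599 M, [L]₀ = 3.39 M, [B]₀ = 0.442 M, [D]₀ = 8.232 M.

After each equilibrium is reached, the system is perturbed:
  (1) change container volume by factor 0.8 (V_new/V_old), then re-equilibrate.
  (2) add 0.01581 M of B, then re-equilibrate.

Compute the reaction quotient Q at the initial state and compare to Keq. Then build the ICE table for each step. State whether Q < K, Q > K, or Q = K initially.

Q₀ = 728.5; Q > K (proceeds reverse)

Q₀ = 728.5 vs Keq = 2.9820e-05 ⇒ Q>K, reverse
Step 1:
                   A          L          B          D
  Initial     0.7599       3.39      0.442      8.232
  Change      0.1467    -0.2935    -0.4402    -0.4402
  Equil       0.9066      3.097   0.001813      7.792
  solve Keq expr → x = -0.1467; check Q = 2.9820e-05
Then change container volume by factor 0.8 (V_new/V_old).
Step 2:
                   A          L          B          D
  Initial      1.133      3.871   0.002266       9.74
  Change  3.0649e-04 -6.1299e-04 -9.1948e-04 -9.1948e-04
  Equil        1.134       3.87   0.001347      9.739
  solve Keq expr → x = -3.0649e-04; check Q = 2.9820e-05
Then add 0.01581 M of B.
Step 3:
                   A          L          B          D
  Initial      1.134       3.87    0.01716      9.739
  Change    0.005268   -0.01054    -0.0158    -0.0158
  Equil        1.139       3.86   0.001354      9.723
  solve Keq expr → x = -0.005268; check Q = 2.9820e-05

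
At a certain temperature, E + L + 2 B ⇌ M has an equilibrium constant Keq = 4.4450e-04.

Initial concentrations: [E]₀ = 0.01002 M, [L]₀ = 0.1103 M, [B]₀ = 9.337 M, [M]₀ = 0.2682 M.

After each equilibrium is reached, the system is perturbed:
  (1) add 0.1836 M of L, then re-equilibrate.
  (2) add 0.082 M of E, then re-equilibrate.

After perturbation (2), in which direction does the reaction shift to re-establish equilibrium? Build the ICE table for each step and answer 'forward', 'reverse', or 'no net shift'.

Direction: forward

Q₀ = 2.784 vs Keq = 4.4450e-04 ⇒ Q>K, reverse
Step 1:
                    E           L           B           M
  I           0.01002      0.1103       9.337      0.2682
  C            0.2638      0.2638      0.5275     -0.2638
  E            0.2738      0.3741       9.865     0.00443
  solve Keq expr → x = -0.2638; check Q = 4.4450e-04
Then add 0.1836 M of L.
Step 2:
                    E           L           B           M
  I            0.2738      0.5577       9.865     0.00443
  C         -0.002094   -0.002094   -0.004187    0.002094
  E            0.2717      0.5556        9.86    0.006524
  solve Keq expr → x = 0.002094; check Q = 4.4450e-04
Then add 0.082 M of E.
Step 3:
                    E           L           B           M
  I            0.3537      0.5556        9.86    0.006524
  C         -0.001888   -0.001888   -0.003777    0.001888
  E            0.3518      0.5537       9.857    0.008412
  solve Keq expr → x = 0.001888; check Q = 4.4450e-04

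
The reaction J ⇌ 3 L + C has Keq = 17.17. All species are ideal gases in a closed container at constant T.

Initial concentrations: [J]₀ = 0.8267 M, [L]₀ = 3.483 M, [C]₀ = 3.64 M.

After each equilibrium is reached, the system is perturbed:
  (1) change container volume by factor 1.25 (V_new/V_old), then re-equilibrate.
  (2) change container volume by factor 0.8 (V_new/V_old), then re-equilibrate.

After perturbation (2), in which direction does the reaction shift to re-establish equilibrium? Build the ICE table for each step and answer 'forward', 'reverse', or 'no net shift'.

Direction: reverse

Q₀ = 186 vs Keq = 17.17 ⇒ Q>K, reverse
Step 1:
                   J          L          C
  init        0.8267      3.483       3.64
  Δ           0.5128     -1.538    -0.5128
  eq           1.339      1.945      3.127
  solve Keq expr → x = -0.5128; check Q = 17.17
Then change container volume by factor 1.25 (V_new/V_old).
Step 2:
                   J          L          C
  init         1.072      1.556      2.502
  Δ          -0.1005     0.3016     0.1005
  eq          0.9711      1.857      2.602
  solve Keq expr → x = 0.1005; check Q = 17.17
Then change container volume by factor 0.8 (V_new/V_old).
Step 3:
                   J          L          C
  init         1.214      2.322      3.253
  Δ           0.1257     -0.377    -0.1257
  eq           1.339      1.945      3.127
  solve Keq expr → x = -0.1257; check Q = 17.17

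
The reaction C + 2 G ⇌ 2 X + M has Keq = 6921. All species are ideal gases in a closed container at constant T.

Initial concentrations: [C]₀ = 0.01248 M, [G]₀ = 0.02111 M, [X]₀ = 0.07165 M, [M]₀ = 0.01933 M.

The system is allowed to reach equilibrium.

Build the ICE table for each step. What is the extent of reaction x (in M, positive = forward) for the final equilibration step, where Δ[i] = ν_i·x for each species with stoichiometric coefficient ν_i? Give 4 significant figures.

Q₀ = 17.84 vs Keq = 6921 ⇒ Q<K, forward
Step 1:
                   C          G          X          M
  I          0.01248    0.02111    0.07165    0.01933
  C        -0.009014   -0.01803    0.01803   0.009014
  E         0.003466   0.003082    0.08968    0.02834
  solve Keq expr → x = 0.009014; check Q = 6921

x = 0.009014 M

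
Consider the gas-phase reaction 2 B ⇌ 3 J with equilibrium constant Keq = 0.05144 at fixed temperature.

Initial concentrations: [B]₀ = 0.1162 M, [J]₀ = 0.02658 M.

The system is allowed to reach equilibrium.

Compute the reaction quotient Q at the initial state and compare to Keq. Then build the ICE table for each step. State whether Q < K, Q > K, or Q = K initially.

Q₀ = 0.001391; Q < K (proceeds forward)

Q₀ = 0.001391 vs Keq = 0.05144 ⇒ Q<K, forward
Step 1:
                    B           J
  Initial      0.1162     0.02658
  Change     -0.03048     0.04572
  Equil       0.08572      0.0723
  solve Keq expr → x = 0.01524; check Q = 0.05144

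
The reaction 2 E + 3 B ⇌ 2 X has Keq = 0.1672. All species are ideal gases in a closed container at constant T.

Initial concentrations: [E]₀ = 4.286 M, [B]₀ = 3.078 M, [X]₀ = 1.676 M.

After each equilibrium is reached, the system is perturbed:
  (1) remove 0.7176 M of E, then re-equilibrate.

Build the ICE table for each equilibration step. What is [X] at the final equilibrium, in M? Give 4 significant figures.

Q₀ = 0.005244 vs Keq = 0.1672 ⇒ Q<K, forward
Step 1:
                  E         B         X
  init        4.286     3.078     1.676
  Δ         -0.9978    -1.497    0.9978
  eq          3.288     1.581     2.674
  solve Keq expr → x = 0.4989; check Q = 0.1672
Then remove 0.7176 M of E.
Step 2:
                  E         B         X
  init        2.571     1.581     2.674
  Δ          0.1165    0.1748   -0.1165
  eq          2.687     1.756     2.557
  solve Keq expr → x = -0.05827; check Q = 0.1672

[X]_eq = 2.557 M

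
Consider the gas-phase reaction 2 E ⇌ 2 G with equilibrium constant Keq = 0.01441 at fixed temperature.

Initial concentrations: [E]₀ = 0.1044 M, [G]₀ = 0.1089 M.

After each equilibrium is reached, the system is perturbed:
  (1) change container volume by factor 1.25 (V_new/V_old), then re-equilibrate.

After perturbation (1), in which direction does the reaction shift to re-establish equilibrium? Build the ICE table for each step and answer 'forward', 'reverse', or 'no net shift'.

Q₀ = 1.088 vs Keq = 0.01441 ⇒ Q>K, reverse
Step 1:
                    E           G
  init         0.1044      0.1089
  Δ           0.08604    -0.08604
  eq           0.1904     0.02286
  solve Keq expr → x = -0.04302; check Q = 0.01441
Then change container volume by factor 1.25 (V_new/V_old).
Step 2:
                    E           G
  init         0.1524     0.01829
  Δ                 0           0
  eq           0.1524     0.01829
  solve Keq expr → x = 0; check Q = 0.01441

Direction: no net shift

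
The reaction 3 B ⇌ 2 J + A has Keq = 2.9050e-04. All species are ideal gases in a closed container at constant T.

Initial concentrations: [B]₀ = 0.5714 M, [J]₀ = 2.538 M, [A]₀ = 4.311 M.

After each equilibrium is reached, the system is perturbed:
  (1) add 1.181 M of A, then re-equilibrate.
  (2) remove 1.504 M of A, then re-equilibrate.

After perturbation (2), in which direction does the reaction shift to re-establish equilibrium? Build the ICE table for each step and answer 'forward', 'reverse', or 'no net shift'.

Direction: forward

Q₀ = 148.8 vs Keq = 2.9050e-04 ⇒ Q>K, reverse
Step 1:
                  B         J         A
  init       0.5714     2.538     4.311
  Δ           3.679    -2.453    -1.226
  eq          4.251   0.08505     3.085
  solve Keq expr → x = -1.226; check Q = 2.9050e-04
Then add 1.181 M of A.
Step 2:
                  B         J         A
  init        4.251   0.08505     4.266
  Δ         0.01831  -0.01221 -0.006103
  eq          4.269   0.07285     4.259
  solve Keq expr → x = -0.006103; check Q = 2.9050e-04
Then remove 1.504 M of A.
Step 3:
                  B         J         A
  init        4.269   0.07285     2.755
  Δ        -0.02518   0.01679  0.008394
  eq          4.244   0.08963     2.764
  solve Keq expr → x = 0.008394; check Q = 2.9050e-04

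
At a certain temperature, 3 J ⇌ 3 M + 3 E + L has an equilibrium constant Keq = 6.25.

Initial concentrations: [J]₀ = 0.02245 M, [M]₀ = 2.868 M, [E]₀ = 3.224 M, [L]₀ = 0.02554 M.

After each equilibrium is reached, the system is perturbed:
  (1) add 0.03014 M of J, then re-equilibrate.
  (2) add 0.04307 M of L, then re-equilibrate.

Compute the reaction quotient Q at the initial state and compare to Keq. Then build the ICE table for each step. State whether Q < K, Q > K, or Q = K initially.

Q₀ = 1.7844e+06; Q > K (proceeds reverse)

Q₀ = 1.7844e+06 vs Keq = 6.25 ⇒ Q>K, reverse
Step 1:
                    J           M           E           L
  Initial     0.02245       2.868       3.224     0.02554
  Change      0.07659    -0.07659    -0.07659    -0.02553
  Equil       0.09904       2.791       3.147  8.9542e-06
  solve Keq expr → x = -0.02553; check Q = 6.25
Then add 0.03014 M of J.
Step 2:
                    J           M           E           L
  Initial      0.1292       2.791       3.147  8.9542e-06
  Change  -3.2694e-05  3.2694e-05  3.2694e-05  1.0898e-05
  Equil        0.1292       2.791       3.147  1.9852e-05
  solve Keq expr → x = 1.0898e-05; check Q = 6.25
Then add 0.04307 M of L.
Step 3:
                    J           M           E           L
  Initial      0.1292       2.791       3.147     0.04309
  Change       0.1287     -0.1287     -0.1287    -0.04288
  Equil        0.2578       2.663       3.019  2.0617e-04
  solve Keq expr → x = -0.04288; check Q = 6.25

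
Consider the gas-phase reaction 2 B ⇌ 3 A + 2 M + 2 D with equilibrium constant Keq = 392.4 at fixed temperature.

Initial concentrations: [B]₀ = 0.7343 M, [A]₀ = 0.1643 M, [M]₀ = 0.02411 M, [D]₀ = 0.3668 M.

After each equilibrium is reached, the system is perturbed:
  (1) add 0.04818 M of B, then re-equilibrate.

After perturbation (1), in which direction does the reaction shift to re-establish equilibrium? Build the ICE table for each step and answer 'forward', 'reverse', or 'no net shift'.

Direction: forward

Q₀ = 6.4331e-07 vs Keq = 392.4 ⇒ Q<K, forward
Step 1:
                   B          A          M          D
  init        0.7343     0.1643    0.02411     0.3668
  Δ          -0.6853      1.028     0.6853     0.6853
  eq         0.04904      1.192     0.7094      1.052
  solve Keq expr → x = 0.3426; check Q = 392.4
Then add 0.04818 M of B.
Step 2:
                   B          A          M          D
  init       0.09722      1.192     0.7094      1.052
  Δ         -0.03946    0.05919    0.03946    0.03946
  eq         0.05776      1.251     0.7488      1.092
  solve Keq expr → x = 0.01973; check Q = 392.4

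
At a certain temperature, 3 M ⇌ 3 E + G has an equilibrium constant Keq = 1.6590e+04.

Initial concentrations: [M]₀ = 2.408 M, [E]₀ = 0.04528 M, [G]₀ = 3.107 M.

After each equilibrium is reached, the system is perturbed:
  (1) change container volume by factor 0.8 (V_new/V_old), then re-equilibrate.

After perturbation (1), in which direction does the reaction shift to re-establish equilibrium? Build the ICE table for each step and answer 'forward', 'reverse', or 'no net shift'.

Direction: reverse

Q₀ = 2.0658e-05 vs Keq = 1.6590e+04 ⇒ Q<K, forward
Step 1:
                   M          E          G
  init         2.408    0.04528      3.107
  Δ           -2.266      2.266     0.7553
  eq          0.1422      2.311      3.862
  solve Keq expr → x = 0.7553; check Q = 1.6590e+04
Then change container volume by factor 0.8 (V_new/V_old).
Step 2:
                   M          E          G
  init        0.1777      2.889      4.828
  Δ          0.01282   -0.01282  -0.004272
  eq          0.1905      2.876      4.824
  solve Keq expr → x = -0.004272; check Q = 1.6590e+04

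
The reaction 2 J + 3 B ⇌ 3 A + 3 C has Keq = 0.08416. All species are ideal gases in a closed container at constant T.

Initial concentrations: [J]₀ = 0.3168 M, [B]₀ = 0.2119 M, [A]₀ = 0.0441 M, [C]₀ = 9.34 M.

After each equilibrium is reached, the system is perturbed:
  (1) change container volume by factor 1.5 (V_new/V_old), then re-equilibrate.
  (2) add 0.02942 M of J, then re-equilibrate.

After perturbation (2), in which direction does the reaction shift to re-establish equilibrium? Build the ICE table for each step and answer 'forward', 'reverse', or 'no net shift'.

Direction: forward

Q₀ = 73.18 vs Keq = 0.08416 ⇒ Q>K, reverse
Step 1:
                  J         B         A         C
  I          0.3168    0.2119    0.0441      9.34
  C         0.02555   0.03833  -0.03833  -0.03833
  E          0.3424    0.2502  0.005769     9.302
  solve Keq expr → x = -0.01278; check Q = 0.08416
Then change container volume by factor 1.5 (V_new/V_old).
Step 2:
                  J         B         A         C
  I          0.2282    0.1668  0.003846     6.201
  C       -3.5830e-04 -5.3745e-04 5.3745e-04 5.3745e-04
  E          0.2279    0.1663  0.004384     6.202
  solve Keq expr → x = 1.7915e-04; check Q = 0.08416
Then add 0.02942 M of J.
Step 3:
                  J         B         A         C
  I          0.2573    0.1663  0.004384     6.202
  C       -2.3750e-04 -3.5625e-04 3.5625e-04 3.5625e-04
  E          0.2571    0.1659   0.00474     6.202
  solve Keq expr → x = 1.1875e-04; check Q = 0.08416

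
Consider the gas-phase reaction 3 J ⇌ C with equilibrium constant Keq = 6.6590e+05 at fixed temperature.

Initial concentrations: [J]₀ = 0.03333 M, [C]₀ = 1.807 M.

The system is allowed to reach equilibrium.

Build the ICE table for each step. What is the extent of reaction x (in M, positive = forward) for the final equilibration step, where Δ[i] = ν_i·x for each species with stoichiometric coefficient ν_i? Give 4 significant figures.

Q₀ = 4.8804e+04 vs Keq = 6.6590e+05 ⇒ Q<K, forward
Step 1:
                   J          C
  init       0.03333      1.807
  Δ         -0.01937   0.006455
  eq         0.01396      1.813
  solve Keq expr → x = 0.006455; check Q = 6.6590e+05

x = 0.006455 M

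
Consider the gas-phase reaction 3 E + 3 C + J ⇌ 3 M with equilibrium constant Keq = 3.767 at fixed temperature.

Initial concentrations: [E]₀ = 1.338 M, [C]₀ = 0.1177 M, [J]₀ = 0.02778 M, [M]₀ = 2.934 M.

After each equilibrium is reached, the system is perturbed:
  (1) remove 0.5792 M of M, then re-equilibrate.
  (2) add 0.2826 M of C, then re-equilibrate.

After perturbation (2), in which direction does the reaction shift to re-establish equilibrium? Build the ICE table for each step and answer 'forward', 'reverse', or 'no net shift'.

Q₀ = 2.3278e+05 vs Keq = 3.767 ⇒ Q>K, reverse
Step 1:
                   E          C          J          M
  Initial      1.338     0.1177    0.02778      2.934
  Change      0.8207     0.8207     0.2736    -0.8207
  Equil        2.159     0.9384     0.3014      2.113
  solve Keq expr → x = -0.2736; check Q = 3.767
Then remove 0.5792 M of M.
Step 2:
                   E          C          J          M
  Initial      2.159     0.9384     0.3014      1.534
  Change     -0.1213    -0.1213   -0.04043     0.1213
  Equil        2.037     0.8171     0.2609      1.655
  solve Keq expr → x = 0.04043; check Q = 3.767
Then add 0.2826 M of C.
Step 3:
                   E          C          J          M
  Initial      2.037        1.1     0.2609      1.655
  Change     -0.1182    -0.1182    -0.0394     0.1182
  Equil        1.919     0.9815     0.2215      1.774
  solve Keq expr → x = 0.0394; check Q = 3.767

Direction: forward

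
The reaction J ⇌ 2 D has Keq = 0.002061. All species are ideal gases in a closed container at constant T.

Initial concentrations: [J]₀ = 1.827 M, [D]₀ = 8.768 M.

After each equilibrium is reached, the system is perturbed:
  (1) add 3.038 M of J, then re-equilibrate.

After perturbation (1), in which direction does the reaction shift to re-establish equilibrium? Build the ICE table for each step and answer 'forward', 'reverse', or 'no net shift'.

Direction: forward

Q₀ = 42.08 vs Keq = 0.002061 ⇒ Q>K, reverse
Step 1:
                   J          D
  init         1.827      8.768
  Δ            4.328     -8.655
  eq           6.155     0.1126
  solve Keq expr → x = -4.328; check Q = 0.002061
Then add 3.038 M of J.
Step 2:
                   J          D
  init         9.193     0.1126
  Δ         -0.01246    0.02492
  eq            9.18     0.1376
  solve Keq expr → x = 0.01246; check Q = 0.002061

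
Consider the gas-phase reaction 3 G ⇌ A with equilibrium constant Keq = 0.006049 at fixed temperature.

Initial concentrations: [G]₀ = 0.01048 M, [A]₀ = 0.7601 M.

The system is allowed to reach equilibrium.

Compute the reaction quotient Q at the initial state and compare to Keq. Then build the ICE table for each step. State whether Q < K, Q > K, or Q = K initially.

Q₀ = 6.6037e+05 vs Keq = 0.006049 ⇒ Q>K, reverse
Step 1:
                   G          A
  init       0.01048     0.7601
  Δ            2.108    -0.7026
  eq           2.118     0.0575
  solve Keq expr → x = -0.7026; check Q = 0.006049

Q₀ = 6.6037e+05; Q > K (proceeds reverse)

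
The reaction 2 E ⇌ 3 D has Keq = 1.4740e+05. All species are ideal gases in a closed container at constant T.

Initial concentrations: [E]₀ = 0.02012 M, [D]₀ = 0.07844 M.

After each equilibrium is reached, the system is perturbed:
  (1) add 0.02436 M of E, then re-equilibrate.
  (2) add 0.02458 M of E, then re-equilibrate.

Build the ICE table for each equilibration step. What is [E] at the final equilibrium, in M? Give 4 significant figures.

Q₀ = 1.192 vs Keq = 1.4740e+05 ⇒ Q<K, forward
Step 1:
                   E          D
  Initial    0.02012    0.07844
  Change    -0.02003    0.03004
  Equil   9.3063e-05     0.1085
  solve Keq expr → x = 0.01001; check Q = 1.4740e+05
Then add 0.02436 M of E.
Step 2:
                   E          D
  Initial    0.02445     0.1085
  Change    -0.02431    0.03646
  Equil   1.4373e-04     0.1449
  solve Keq expr → x = 0.01215; check Q = 1.4740e+05
Then add 0.02458 M of E.
Step 3:
                   E          D
  Initial    0.02472     0.1449
  Change    -0.02452    0.03678
  Equil   2.0178e-04     0.1817
  solve Keq expr → x = 0.01226; check Q = 1.4740e+05

[E]_eq = 2.0178e-04 M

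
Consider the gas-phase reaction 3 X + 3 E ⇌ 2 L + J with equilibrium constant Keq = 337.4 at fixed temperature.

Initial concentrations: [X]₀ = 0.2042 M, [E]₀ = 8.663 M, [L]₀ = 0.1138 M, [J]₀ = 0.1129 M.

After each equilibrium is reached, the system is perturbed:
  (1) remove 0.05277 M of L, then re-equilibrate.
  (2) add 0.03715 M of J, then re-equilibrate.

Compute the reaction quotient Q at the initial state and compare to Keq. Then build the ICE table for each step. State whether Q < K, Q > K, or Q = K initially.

Q₀ = 2.6412e-04; Q < K (proceeds forward)

Q₀ = 2.6412e-04 vs Keq = 337.4 ⇒ Q<K, forward
Step 1:
                   X          E          L          J
  init        0.2042      8.663     0.1138     0.1129
  Δ          -0.2004    -0.2004     0.1336    0.06681
  eq        0.003775      8.463     0.2474     0.1797
  solve Keq expr → x = 0.06681; check Q = 337.4
Then remove 0.05277 M of L.
Step 2:
                   X          E          L          J
  init      0.003775      8.463     0.1946     0.1797
  Δ       -5.5256e-04 -5.5256e-04 3.6837e-04 1.8419e-04
  eq        0.003223      8.462      0.195     0.1799
  solve Keq expr → x = 1.8419e-04; check Q = 337.4
Then add 0.03715 M of J.
Step 3:
                   X          E          L          J
  init      0.003223      8.462      0.195      0.217
  Δ       2.0604e-04 2.0604e-04 -1.3736e-04 -6.8682e-05
  eq        0.003429      8.462     0.1949      0.217
  solve Keq expr → x = -6.8682e-05; check Q = 337.4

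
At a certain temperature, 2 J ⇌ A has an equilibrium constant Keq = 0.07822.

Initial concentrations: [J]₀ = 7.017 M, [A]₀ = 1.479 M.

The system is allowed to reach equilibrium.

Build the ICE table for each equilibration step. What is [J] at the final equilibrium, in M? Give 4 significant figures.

[J]_eq = 5.405 M

Q₀ = 0.03004 vs Keq = 0.07822 ⇒ Q<K, forward
Step 1:
                   J          A
  Initial      7.017      1.479
  Change      -1.612      0.806
  Equil        5.405      2.285
  solve Keq expr → x = 0.806; check Q = 0.07822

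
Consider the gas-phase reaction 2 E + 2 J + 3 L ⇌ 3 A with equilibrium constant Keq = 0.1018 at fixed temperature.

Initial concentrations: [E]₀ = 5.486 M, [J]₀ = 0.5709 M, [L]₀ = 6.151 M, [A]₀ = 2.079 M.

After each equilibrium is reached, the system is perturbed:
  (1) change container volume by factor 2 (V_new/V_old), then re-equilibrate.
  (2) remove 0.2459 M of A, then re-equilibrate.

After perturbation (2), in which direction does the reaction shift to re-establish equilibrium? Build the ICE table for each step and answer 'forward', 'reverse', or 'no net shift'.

Q₀ = 0.003936 vs Keq = 0.1018 ⇒ Q<K, forward
Step 1:
                  E         J         L         A
  Initial     5.486    0.5709     6.151     2.079
  Change    -0.3724   -0.3724   -0.5586    0.5586
  Equil       5.114    0.1985     5.592     2.638
  solve Keq expr → x = 0.1862; check Q = 0.1018
Then change container volume by factor 2 (V_new/V_old).
Step 2:
                  E         J         L         A
  Initial     2.557   0.09926     2.796     1.319
  Change     0.1517    0.1517    0.2275   -0.2275
  Equil       2.708    0.2509     3.024     1.091
  solve Keq expr → x = -0.07583; check Q = 0.1018
Then remove 0.2459 M of A.
Step 3:
                  E         J         L         A
  Initial     2.708    0.2509     3.024    0.8454
  Change    -0.0473   -0.0473  -0.07094   0.07094
  Equil       2.661    0.2036     2.953    0.9164
  solve Keq expr → x = 0.02365; check Q = 0.1018

Direction: forward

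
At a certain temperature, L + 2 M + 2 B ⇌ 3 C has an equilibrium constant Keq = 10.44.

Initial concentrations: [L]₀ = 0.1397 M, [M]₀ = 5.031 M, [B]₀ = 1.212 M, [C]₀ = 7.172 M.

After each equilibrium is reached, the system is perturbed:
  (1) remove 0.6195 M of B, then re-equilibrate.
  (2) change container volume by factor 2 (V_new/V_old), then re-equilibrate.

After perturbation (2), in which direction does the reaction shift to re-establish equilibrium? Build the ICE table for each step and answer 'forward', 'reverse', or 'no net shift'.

Q₀ = 71.02 vs Keq = 10.44 ⇒ Q>K, reverse
Step 1:
                  L         M         B         C
  Initial    0.1397     5.031     1.212     7.172
  Change     0.2058    0.4116    0.4116   -0.6173
  Equil      0.3455     5.443     1.624     6.555
  solve Keq expr → x = -0.2058; check Q = 10.44
Then remove 0.6195 M of B.
Step 2:
                  L         M         B         C
  Initial    0.3455     5.443     1.004     6.555
  Change     0.1172    0.2343    0.2343   -0.3515
  Equil      0.4626     5.677     1.238     6.203
  solve Keq expr → x = -0.1172; check Q = 10.44
Then change container volume by factor 2 (V_new/V_old).
Step 3:
                  L         M         B         C
  Initial    0.2313     2.838    0.6192     3.102
  Change     0.1021    0.2042    0.2042   -0.3062
  Equil      0.3334     3.043    0.8233     2.795
  solve Keq expr → x = -0.1021; check Q = 10.44

Direction: reverse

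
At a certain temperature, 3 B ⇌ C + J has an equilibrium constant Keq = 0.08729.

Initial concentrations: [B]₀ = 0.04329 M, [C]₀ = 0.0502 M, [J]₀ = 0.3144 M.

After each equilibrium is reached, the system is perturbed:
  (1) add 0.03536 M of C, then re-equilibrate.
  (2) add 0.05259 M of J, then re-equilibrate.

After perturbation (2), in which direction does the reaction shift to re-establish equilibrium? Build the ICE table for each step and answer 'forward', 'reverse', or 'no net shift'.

Q₀ = 194.5 vs Keq = 0.08729 ⇒ Q>K, reverse
Step 1:
                  B         C         J
  Initial   0.04329    0.0502    0.3144
  Change     0.1441  -0.04804  -0.04804
  Equil      0.1874  0.002157    0.2664
  solve Keq expr → x = -0.04804; check Q = 0.08729
Then add 0.03536 M of C.
Step 2:
                  B         C         J
  Initial    0.1874   0.03752    0.2664
  Change    0.08914  -0.02971  -0.02971
  Equil      0.2766  0.007803    0.2366
  solve Keq expr → x = -0.02971; check Q = 0.08729
Then add 0.05259 M of J.
Step 3:
                  B         C         J
  Initial    0.2766  0.007803    0.2892
  Change   0.003451  -0.00115  -0.00115
  Equil        0.28  0.006652    0.2881
  solve Keq expr → x = -0.00115; check Q = 0.08729

Direction: reverse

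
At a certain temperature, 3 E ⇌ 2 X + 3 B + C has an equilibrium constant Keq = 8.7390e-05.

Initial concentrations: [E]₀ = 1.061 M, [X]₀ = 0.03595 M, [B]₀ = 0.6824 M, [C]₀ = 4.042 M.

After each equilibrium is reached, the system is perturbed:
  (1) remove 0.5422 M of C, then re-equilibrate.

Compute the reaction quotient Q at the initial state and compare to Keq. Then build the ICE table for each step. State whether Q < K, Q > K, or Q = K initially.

Q₀ = 0.00139; Q > K (proceeds reverse)

Q₀ = 0.00139 vs Keq = 8.7390e-05 ⇒ Q>K, reverse
Step 1:
                  E         X         B         C
  I           1.061   0.03595    0.6824     4.042
  C         0.03835  -0.02556  -0.03835  -0.01278
  E           1.099   0.01039    0.6441     4.029
  solve Keq expr → x = -0.01278; check Q = 8.7390e-05
Then remove 0.5422 M of C.
Step 2:
                  E         X         B         C
  I           1.099   0.01039    0.6441     3.487
  C       -0.001099 7.3250e-04  0.001099 3.6625e-04
  E           1.098   0.01112    0.6452     3.487
  solve Keq expr → x = 3.6625e-04; check Q = 8.7390e-05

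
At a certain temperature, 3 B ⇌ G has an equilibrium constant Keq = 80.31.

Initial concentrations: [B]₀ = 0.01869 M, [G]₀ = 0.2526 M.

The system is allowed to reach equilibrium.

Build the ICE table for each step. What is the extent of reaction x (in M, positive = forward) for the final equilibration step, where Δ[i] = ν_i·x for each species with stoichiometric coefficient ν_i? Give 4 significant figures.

x = -0.03989 M

Q₀ = 3.8691e+04 vs Keq = 80.31 ⇒ Q>K, reverse
Step 1:
                   B          G
  Initial    0.01869     0.2526
  Change      0.1197   -0.03989
  Equil       0.1384     0.2127
  solve Keq expr → x = -0.03989; check Q = 80.31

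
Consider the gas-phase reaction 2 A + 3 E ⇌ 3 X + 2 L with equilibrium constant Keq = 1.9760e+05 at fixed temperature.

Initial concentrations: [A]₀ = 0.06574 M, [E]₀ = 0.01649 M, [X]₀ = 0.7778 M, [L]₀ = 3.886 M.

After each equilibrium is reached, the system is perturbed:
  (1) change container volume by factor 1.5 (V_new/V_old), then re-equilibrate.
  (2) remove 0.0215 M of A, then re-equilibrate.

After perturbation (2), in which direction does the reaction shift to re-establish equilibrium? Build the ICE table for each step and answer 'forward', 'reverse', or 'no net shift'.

Q₀ = 3.6668e+08 vs Keq = 1.9760e+05 ⇒ Q>K, reverse
Step 1:
                    A           E           X           L
  Initial     0.06574     0.01649      0.7778       3.886
  Change      0.06364     0.09546    -0.09546    -0.06364
  Equil        0.1294       0.112      0.6823       3.822
  solve Keq expr → x = -0.03182; check Q = 1.9760e+05
Then change container volume by factor 1.5 (V_new/V_old).
Step 2:
                    A           E           X           L
  Initial     0.08626     0.07464      0.4549       2.548
  Change            0           0           0           0
  Equil       0.08626     0.07464      0.4549       2.548
  solve Keq expr → x = 0; check Q = 1.9760e+05
Then remove 0.0215 M of A.
Step 3:
                    A           E           X           L
  Initial     0.06476     0.07464      0.4549       2.548
  Change     0.005892    0.008838   -0.008838   -0.005892
  Equil       0.07065     0.08347      0.4461       2.542
  solve Keq expr → x = -0.002946; check Q = 1.9760e+05

Direction: reverse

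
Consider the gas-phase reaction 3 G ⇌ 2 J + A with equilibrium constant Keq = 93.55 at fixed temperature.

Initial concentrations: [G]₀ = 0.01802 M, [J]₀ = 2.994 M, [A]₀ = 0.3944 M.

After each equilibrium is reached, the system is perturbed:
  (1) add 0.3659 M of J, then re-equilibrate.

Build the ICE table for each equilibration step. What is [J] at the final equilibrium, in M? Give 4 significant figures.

[J]_eq = 3.161 M

Q₀ = 6.0419e+05 vs Keq = 93.55 ⇒ Q>K, reverse
Step 1:
                   G          J          A
  I          0.01802      2.994     0.3944
  C           0.2764    -0.1842   -0.09212
  E           0.2944       2.81     0.3023
  solve Keq expr → x = -0.09212; check Q = 93.55
Then add 0.3659 M of J.
Step 2:
                   G          J          A
  I           0.2944      3.176     0.3023
  C          0.02153   -0.01435  -0.007176
  E           0.3159      3.161     0.2951
  solve Keq expr → x = -0.007176; check Q = 93.55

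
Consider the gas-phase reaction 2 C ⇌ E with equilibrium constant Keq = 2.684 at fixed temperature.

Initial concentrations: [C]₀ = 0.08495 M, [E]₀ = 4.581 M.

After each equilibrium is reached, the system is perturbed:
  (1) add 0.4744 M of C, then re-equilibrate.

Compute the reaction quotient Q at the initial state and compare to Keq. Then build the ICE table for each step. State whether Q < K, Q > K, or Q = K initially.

Q₀ = 634.8 vs Keq = 2.684 ⇒ Q>K, reverse
Step 1:
                  C         E
  I         0.08495     4.581
  C           1.138   -0.5688
  E           1.223     4.012
  solve Keq expr → x = -0.5688; check Q = 2.684
Then add 0.4744 M of C.
Step 2:
                  C         E
  I           1.697     4.012
  C         -0.4412    0.2206
  E           1.256     4.233
  solve Keq expr → x = 0.2206; check Q = 2.684

Q₀ = 634.8; Q > K (proceeds reverse)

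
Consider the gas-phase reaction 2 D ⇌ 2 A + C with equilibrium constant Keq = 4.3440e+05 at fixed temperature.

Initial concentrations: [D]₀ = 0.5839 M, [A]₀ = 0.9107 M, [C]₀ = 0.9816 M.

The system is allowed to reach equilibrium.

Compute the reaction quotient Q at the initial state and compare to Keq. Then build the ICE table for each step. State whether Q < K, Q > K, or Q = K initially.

Q₀ = 2.388; Q < K (proceeds forward)

Q₀ = 2.388 vs Keq = 4.3440e+05 ⇒ Q<K, forward
Step 1:
                    D           A           C
  I            0.5839      0.9107      0.9816
  C           -0.5813      0.5813      0.2907
  E          0.002553       1.492       1.272
  solve Keq expr → x = 0.2907; check Q = 4.3440e+05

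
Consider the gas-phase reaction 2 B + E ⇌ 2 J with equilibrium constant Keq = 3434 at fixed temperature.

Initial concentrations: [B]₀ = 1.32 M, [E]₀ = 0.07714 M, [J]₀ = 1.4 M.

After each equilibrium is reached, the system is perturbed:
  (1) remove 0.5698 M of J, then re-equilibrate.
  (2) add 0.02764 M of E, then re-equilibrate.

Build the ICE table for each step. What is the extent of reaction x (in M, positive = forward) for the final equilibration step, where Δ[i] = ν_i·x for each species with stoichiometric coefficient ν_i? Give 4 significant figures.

Q₀ = 14.58 vs Keq = 3434 ⇒ Q<K, forward
Step 1:
                  B         E         J
  I            1.32   0.07714       1.4
  C         -0.1532  -0.07662    0.1532
  E           1.167 5.1609e-04     1.553
  solve Keq expr → x = 0.07662; check Q = 3434
Then remove 0.5698 M of J.
Step 2:
                  B         E         J
  I           1.167 5.1609e-04    0.9834
  C       -6.1743e-04 -3.0872e-04 6.1743e-04
  E           1.166 2.0737e-04    0.9841
  solve Keq expr → x = 3.0872e-04; check Q = 3434
Then add 0.02764 M of E.
Step 3:
                  B         E         J
  I           1.166   0.02785    0.9841
  C        -0.05519  -0.02759   0.05519
  E           1.111 2.5483e-04     1.039
  solve Keq expr → x = 0.02759; check Q = 3434

x = 0.02759 M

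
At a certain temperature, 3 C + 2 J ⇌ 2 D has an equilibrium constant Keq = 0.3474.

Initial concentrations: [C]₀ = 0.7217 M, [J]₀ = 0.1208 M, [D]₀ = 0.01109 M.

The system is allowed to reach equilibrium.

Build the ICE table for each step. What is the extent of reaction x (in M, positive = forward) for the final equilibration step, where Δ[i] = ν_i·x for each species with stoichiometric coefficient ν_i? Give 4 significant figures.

Q₀ = 0.02242 vs Keq = 0.3474 ⇒ Q<K, forward
Step 1:
                   C          J          D
  I           0.7217     0.1208    0.01109
  C          -0.0332   -0.02213    0.02213
  E           0.6885    0.09867    0.03322
  solve Keq expr → x = 0.01107; check Q = 0.3474

x = 0.01107 M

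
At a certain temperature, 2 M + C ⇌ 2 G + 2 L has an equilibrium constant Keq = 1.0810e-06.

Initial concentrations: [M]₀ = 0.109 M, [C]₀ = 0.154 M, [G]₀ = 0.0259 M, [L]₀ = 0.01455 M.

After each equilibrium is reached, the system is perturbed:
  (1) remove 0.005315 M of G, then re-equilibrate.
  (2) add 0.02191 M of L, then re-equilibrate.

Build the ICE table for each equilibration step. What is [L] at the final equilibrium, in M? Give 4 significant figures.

Q₀ = 7.7616e-05 vs Keq = 1.0810e-06 ⇒ Q>K, reverse
Step 1:
                   M          C          G          L
  init         0.109      0.154     0.0259    0.01455
  Δ          0.01116   0.005582   -0.01116   -0.01116
  eq          0.1202     0.1596    0.01474   0.003387
  solve Keq expr → x = -0.005582; check Q = 1.0810e-06
Then remove 0.005315 M of G.
Step 2:
                   M          C          G          L
  init        0.1202     0.1596   0.009422   0.003387
  Δ        -0.001238 -6.1902e-04   0.001238   0.001238
  eq          0.1189      0.159    0.01066   0.004625
  solve Keq expr → x = 6.1902e-04; check Q = 1.0810e-06
Then add 0.02191 M of L.
Step 3:
                   M          C          G          L
  init        0.1189      0.159    0.01066    0.02653
  Δ         0.007818   0.003909  -0.007818  -0.007818
  eq          0.1267     0.1629   0.002841    0.01872
  solve Keq expr → x = -0.003909; check Q = 1.0810e-06

[L]_eq = 0.01872 M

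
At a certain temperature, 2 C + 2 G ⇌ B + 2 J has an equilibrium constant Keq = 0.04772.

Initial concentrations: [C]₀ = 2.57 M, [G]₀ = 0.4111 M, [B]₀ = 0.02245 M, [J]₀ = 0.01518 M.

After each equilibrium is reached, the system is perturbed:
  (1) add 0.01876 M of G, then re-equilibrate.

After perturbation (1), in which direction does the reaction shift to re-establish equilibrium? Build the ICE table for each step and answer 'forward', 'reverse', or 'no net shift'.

Q₀ = 4.6345e-06 vs Keq = 0.04772 ⇒ Q<K, forward
Step 1:
                    C           G           B           J
  I              2.57      0.4111     0.02245     0.01518
  C           -0.2315     -0.2315      0.1158      0.2315
  E             2.338      0.1796      0.1382      0.2467
  solve Keq expr → x = 0.1158; check Q = 0.04772
Then add 0.01876 M of G.
Step 2:
                    C           G           B           J
  I             2.338      0.1983      0.1382      0.2467
  C         -0.008756   -0.008756    0.004378    0.008756
  E              2.33      0.1896      0.1426      0.2555
  solve Keq expr → x = 0.004378; check Q = 0.04772

Direction: forward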